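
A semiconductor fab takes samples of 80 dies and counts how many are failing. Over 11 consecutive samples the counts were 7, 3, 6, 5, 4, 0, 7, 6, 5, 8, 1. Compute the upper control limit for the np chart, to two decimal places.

p̄ = Σdᵢ / (k·n) = 52 / (11 × 80) = 0.05909
UCL = np̄ + 3·√(np̄(1−p̄)) = 4.7273 + 3 × √(4.7273×0.94091) = 4.7273 + 3 × 2.1090 = 11.0543

11.05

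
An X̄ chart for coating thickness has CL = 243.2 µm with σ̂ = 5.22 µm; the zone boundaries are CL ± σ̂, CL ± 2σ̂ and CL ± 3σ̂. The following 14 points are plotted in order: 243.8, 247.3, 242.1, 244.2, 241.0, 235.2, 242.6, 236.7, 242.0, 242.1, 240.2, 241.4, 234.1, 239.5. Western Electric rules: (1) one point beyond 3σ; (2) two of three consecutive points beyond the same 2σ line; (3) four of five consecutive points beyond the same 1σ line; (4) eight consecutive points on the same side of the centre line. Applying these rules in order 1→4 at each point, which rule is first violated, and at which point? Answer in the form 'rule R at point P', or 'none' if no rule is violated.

rule 4 at point 12

Zone of each point (C = within 1σ̂, B = 1σ̂–2σ̂, A = 2σ̂–3σ̂, * = beyond 3σ̂; sign = side of CL): 1:+C, 2:+C, 3:-C, 4:+C, 5:-C, 6:-B, 7:-C, 8:-B, 9:-C, 10:-C, 11:-C, 12:-C, 13:-B, 14:-C
Rule 4 (eight consecutive points on the same side of the centre line) is satisfied at point 12.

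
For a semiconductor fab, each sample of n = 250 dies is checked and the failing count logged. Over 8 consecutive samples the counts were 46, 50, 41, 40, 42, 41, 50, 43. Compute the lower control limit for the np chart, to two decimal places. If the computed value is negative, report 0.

p̄ = Σdᵢ / (k·n) = 353 / (8 × 250) = 0.17650
LCL = np̄ − 3·√(np̄(1−p̄)) = 44.1250 − 3 × 6.0280 = 26.0410

26.04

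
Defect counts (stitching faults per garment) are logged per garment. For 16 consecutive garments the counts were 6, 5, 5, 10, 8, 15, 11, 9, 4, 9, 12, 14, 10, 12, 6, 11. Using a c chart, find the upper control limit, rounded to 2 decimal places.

18.28

c̄ = (6 + 5 + 5 + 10 + 8 + 15 + 11 + 9 + 4 + 9 + 12 + 14 + 10 + 12 + 6 + 11) / 16 = 147 / 16 = 9.1875
UCL = c̄ + 3√c̄ = 9.1875 + 3 × √9.1875 = 9.1875 + 3 × 3.0311 = 18.2808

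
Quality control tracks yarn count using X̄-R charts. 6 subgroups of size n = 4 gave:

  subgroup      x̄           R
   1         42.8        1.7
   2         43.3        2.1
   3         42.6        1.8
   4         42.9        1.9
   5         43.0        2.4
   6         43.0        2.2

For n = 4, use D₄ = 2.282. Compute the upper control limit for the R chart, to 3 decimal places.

4.602

R̄ = (1.7 + 2.1 + 1.8 + 1.9 + 2.4 + 2.2) / 6 = 12.1000 / 6 = 2.0167
UCL_R = D₄·R̄ = 2.282 × 2.0167 = 4.6020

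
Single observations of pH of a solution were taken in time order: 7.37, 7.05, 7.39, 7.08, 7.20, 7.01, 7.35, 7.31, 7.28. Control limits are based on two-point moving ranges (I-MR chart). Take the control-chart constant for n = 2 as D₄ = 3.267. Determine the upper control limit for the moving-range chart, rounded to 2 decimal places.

0.69

Moving ranges: 0.32, 0.34, 0.31, 0.12, 0.19, 0.34, 0.04, 0.03; M̄R̄ = 1.6900 / 8 = 0.2112
UCL_MR = D₄·M̄R̄ = 3.267 × 0.2112 = 0.6902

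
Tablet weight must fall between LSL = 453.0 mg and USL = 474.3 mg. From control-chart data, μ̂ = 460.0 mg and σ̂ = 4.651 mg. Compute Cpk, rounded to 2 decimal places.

Cpu = (USL − μ̂) / (3σ̂) = (474.3 − 460.0) / (3 × 4.651) = 1.0249; Cpl = (μ̂ − LSL) / (3σ̂) = (460.0 − 453.0) / (3 × 4.651) = 0.5017; Cpk = min(Cpu, Cpl) = 0.5017

0.50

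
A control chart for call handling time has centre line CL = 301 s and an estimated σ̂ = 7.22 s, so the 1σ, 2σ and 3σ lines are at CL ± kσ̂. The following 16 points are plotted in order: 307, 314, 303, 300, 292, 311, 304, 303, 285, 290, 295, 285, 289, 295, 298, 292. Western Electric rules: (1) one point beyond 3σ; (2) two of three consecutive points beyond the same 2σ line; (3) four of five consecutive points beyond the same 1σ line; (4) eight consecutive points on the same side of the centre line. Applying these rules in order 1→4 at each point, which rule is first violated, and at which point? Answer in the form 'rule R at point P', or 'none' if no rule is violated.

rule 3 at point 13

Zone of each point (C = within 1σ̂, B = 1σ̂–2σ̂, A = 2σ̂–3σ̂, * = beyond 3σ̂; sign = side of CL): 1:+C, 2:+B, 3:+C, 4:-C, 5:-B, 6:+B, 7:+C, 8:+C, 9:-A, 10:-B, 11:-C, 12:-A, 13:-B, 14:-C, 15:-C, 16:-B
Rule 3 (four of five consecutive points beyond the same 1σ limit) is satisfied at point 13.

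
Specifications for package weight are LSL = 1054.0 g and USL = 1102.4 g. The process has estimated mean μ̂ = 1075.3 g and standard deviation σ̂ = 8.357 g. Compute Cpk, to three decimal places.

0.850

Cpu = (USL − μ̂) / (3σ̂) = (1102.4 − 1075.3) / (3 × 8.357) = 1.0809; Cpl = (μ̂ − LSL) / (3σ̂) = (1075.3 − 1054.0) / (3 × 8.357) = 0.8496; Cpk = min(Cpu, Cpl) = 0.8496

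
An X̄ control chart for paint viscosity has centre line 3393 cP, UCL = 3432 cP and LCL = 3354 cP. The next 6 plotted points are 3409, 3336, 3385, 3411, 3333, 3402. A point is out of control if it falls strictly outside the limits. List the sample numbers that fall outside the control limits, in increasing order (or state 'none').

Compare each point to [3354, 3432]: sample 2 = 3336 < LCL; sample 5 = 3333 < LCL.

2, 5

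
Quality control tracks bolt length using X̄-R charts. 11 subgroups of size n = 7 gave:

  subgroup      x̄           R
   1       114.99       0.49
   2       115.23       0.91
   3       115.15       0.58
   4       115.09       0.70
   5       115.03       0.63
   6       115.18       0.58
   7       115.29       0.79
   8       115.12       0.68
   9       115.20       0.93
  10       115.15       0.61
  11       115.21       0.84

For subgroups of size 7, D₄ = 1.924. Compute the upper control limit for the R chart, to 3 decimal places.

R̄ = (0.49 + 0.91 + 0.58 + 0.70 + 0.63 + 0.58 + 0.79 + 0.68 + 0.93 + 0.61 + 0.84) / 11 = 7.7400 / 11 = 0.7036
UCL_R = D₄·R̄ = 1.924 × 0.7036 = 1.3538

1.354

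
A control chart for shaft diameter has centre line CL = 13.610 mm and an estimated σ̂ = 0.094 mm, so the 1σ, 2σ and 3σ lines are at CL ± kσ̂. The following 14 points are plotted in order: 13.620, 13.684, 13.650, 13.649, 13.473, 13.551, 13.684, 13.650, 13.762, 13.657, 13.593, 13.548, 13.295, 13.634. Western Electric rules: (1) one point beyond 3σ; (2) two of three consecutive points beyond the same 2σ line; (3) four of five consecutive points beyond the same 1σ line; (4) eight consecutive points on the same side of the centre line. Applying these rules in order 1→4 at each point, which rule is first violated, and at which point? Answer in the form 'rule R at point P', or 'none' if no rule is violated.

Zone of each point (C = within 1σ̂, B = 1σ̂–2σ̂, A = 2σ̂–3σ̂, * = beyond 3σ̂; sign = side of CL): 1:+C, 2:+C, 3:+C, 4:+C, 5:-B, 6:-C, 7:+C, 8:+C, 9:+B, 10:+C, 11:-C, 12:-C, 13:-*, 14:+C
Rule 1 (one point beyond the 3σ limits) is satisfied at point 13.

rule 1 at point 13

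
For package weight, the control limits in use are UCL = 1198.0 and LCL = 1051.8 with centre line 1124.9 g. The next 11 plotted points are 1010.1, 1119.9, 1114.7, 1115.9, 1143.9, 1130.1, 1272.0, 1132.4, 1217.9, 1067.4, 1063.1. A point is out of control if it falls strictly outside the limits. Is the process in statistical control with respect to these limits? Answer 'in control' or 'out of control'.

out of control

Compare each point to [1051.8, 1198.0]: sample 1 = 1010.1 < LCL; sample 7 = 1272.0 > UCL; sample 9 = 1217.9 > UCL.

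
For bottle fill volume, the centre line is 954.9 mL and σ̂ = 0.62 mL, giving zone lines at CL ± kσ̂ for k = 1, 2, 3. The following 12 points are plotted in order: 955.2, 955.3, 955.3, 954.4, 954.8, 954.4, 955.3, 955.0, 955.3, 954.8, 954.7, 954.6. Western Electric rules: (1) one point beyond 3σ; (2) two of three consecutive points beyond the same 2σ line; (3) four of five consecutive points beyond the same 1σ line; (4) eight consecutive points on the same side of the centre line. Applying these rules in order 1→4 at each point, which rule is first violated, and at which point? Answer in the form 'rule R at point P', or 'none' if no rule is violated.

none

Zone of each point (C = within 1σ̂, B = 1σ̂–2σ̂, A = 2σ̂–3σ̂, * = beyond 3σ̂; sign = side of CL): 1:+C, 2:+C, 3:+C, 4:-C, 5:-C, 6:-C, 7:+C, 8:+C, 9:+C, 10:-C, 11:-C, 12:-C
No rule fires across all 12 points.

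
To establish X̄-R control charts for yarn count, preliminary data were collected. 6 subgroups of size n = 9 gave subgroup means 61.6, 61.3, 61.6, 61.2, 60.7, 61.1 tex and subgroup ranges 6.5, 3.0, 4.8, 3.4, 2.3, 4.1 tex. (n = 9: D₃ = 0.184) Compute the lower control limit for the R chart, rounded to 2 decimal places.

0.74

R̄ = (6.5 + 3.0 + 4.8 + 3.4 + 2.3 + 4.1) / 6 = 24.1000 / 6 = 4.0167
LCL_R = D₃·R̄ = 0.184 × 4.0167 = 0.7391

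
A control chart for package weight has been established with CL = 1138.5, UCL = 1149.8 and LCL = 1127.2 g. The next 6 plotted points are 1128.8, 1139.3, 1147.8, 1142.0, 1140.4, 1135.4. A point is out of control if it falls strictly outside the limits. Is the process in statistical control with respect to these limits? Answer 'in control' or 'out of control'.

All 6 points lie within [1127.2, 1149.8].

in control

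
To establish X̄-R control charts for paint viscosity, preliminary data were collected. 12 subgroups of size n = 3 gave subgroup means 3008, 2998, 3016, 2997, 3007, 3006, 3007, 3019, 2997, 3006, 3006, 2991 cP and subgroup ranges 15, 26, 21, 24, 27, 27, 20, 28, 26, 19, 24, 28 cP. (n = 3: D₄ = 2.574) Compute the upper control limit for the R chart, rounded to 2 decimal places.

61.13

R̄ = (15 + 26 + 21 + 24 + 27 + 27 + 20 + 28 + 26 + 19 + 24 + 28) / 12 = 285.0000 / 12 = 23.7500
UCL_R = D₄·R̄ = 2.574 × 23.7500 = 61.1325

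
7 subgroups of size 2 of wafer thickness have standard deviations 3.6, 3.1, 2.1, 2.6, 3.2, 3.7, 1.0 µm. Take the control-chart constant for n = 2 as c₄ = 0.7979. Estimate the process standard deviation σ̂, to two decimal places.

3.46

s̄ = (3.6 + 3.1 + 2.1 + 2.6 + 3.2 + 3.7 + 1.0) / 7 = 2.7571
σ̂ = s̄ / c₄ = 2.7571 / 0.7979 = 3.4555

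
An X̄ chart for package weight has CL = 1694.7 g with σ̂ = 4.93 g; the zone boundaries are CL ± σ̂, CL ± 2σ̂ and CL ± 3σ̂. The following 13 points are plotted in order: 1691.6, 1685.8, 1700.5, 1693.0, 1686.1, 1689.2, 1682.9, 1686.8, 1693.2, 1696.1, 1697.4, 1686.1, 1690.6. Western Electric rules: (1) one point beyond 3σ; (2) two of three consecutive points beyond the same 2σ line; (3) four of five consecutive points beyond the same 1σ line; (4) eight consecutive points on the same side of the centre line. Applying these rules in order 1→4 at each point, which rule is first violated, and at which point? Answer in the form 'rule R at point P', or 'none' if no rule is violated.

Zone of each point (C = within 1σ̂, B = 1σ̂–2σ̂, A = 2σ̂–3σ̂, * = beyond 3σ̂; sign = side of CL): 1:-C, 2:-B, 3:+B, 4:-C, 5:-B, 6:-B, 7:-A, 8:-B, 9:-C, 10:+C, 11:+C, 12:-B, 13:-C
Rule 3 (four of five consecutive points beyond the same 1σ limit) is satisfied at point 8.

rule 3 at point 8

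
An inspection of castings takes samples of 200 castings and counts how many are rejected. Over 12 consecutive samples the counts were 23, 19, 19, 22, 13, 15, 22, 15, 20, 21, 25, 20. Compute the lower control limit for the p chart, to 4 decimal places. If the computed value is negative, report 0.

0.0346

p̄ = Σdᵢ / (k·n) = 234 / (12 × 200) = 0.09750
LCL = p̄ − 3·√(p̄(1−p̄)/n) = 0.09750 − 3 × 0.02098 = 0.03457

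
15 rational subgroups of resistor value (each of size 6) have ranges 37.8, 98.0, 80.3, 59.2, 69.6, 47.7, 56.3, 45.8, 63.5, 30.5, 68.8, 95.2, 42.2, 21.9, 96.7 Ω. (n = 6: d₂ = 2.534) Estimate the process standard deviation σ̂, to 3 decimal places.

R̄ = (37.8 + 98.0 + 80.3 + 59.2 + 69.6 + 47.7 + 56.3 + 45.8 + 63.5 + 30.5 + 68.8 + 95.2 + 42.2 + 21.9 + 96.7) / 15 = 60.9000
σ̂ = R̄ / d₂ = 60.9000 / 2.534 = 24.0331

24.033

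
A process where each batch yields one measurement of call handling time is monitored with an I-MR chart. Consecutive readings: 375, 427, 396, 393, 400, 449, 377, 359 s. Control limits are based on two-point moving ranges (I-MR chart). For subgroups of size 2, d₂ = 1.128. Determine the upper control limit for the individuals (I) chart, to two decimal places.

485.15

X̄ = (375 + 427 + 396 + 393 + 400 + 449 + 377 + 359) / 8 = 397.0000
Moving ranges: 52, 31, 3, 7, 49, 72, 18; M̄R̄ = 232.0000 / 7 = 33.1429
UCL = X̄ + 3·M̄R̄/d₂ = 397.0000 + 3 × 33.1429 / 1.128 = 485.1459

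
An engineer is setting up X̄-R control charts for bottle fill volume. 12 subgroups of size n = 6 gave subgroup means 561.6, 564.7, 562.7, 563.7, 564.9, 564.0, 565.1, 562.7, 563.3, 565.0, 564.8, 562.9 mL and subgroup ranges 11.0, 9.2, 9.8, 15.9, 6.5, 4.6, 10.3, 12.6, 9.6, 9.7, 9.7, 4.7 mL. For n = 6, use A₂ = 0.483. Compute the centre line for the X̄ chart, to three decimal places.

563.783

X̄̄ = (561.6 + 564.7 + 562.7 + 563.7 + 564.9 + 564.0 + 565.1 + 562.7 + 563.3 + 565.0 + 564.8 + 562.9) / 12 = 6765.4000 / 12 = 563.7833
CL = X̄̄ = 563.7833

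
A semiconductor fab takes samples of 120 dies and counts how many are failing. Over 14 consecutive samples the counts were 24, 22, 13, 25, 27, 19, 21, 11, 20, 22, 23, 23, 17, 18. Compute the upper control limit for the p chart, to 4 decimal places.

p̄ = Σdᵢ / (k·n) = 285 / (14 × 120) = 0.16964
UCL = p̄ + 3·√(p̄(1−p̄)/n) = 0.16964 + 3 × √(0.16964×0.83036/120) = 0.16964 + 3 × 0.03426 = 0.27243

0.2724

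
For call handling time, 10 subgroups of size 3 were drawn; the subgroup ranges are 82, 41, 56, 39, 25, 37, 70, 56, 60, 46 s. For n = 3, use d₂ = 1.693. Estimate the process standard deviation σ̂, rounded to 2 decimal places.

R̄ = (82 + 41 + 56 + 39 + 25 + 37 + 70 + 56 + 60 + 46) / 10 = 51.2000
σ̂ = R̄ / d₂ = 51.2000 / 1.693 = 30.2422

30.24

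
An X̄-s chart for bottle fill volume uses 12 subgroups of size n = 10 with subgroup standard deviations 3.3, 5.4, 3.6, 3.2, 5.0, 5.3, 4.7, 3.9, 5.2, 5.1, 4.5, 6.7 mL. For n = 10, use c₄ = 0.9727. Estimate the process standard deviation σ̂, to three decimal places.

s̄ = (3.3 + 5.4 + 3.6 + 3.2 + 5.0 + 5.3 + 4.7 + 3.9 + 5.2 + 5.1 + 4.5 + 6.7) / 12 = 4.6583
σ̂ = s̄ / c₄ = 4.6583 / 0.9727 = 4.7891

4.789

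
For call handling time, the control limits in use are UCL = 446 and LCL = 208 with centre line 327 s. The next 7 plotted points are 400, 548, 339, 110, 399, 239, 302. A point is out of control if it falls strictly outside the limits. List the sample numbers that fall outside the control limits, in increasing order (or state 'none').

Compare each point to [208, 446]: sample 2 = 548 > UCL; sample 4 = 110 < LCL.

2, 4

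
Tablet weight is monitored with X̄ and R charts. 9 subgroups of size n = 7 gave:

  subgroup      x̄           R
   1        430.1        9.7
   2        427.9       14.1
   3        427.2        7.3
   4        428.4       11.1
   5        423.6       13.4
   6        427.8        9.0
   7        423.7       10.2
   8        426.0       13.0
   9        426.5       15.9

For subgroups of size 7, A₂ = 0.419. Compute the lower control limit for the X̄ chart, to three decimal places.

X̄̄ = (430.1 + 427.9 + 427.2 + 428.4 + 423.6 + 427.8 + 423.7 + 426.0 + 426.5) / 9 = 3841.2000 / 9 = 426.8000
R̄ = (9.7 + 14.1 + 7.3 + 11.1 + 13.4 + 9.0 + 10.2 + 13.0 + 15.9) / 9 = 103.7000 / 9 = 11.5222
LCL = X̄̄ − A₂·R̄ = 426.8000 − 0.419 × 11.5222 = 421.9722

421.972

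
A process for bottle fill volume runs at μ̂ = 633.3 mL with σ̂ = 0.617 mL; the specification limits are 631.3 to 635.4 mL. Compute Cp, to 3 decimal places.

Cp = (USL − LSL) / (6σ̂) = (635.4 − 631.3) / (6 × 0.617) = 4.1000 / 3.7020 = 1.1075

1.108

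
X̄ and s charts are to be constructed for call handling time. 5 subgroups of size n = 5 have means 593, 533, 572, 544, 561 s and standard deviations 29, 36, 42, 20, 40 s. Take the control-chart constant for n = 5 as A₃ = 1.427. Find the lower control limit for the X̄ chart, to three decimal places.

512.938

X̄̄ = (593 + 533 + 572 + 544 + 561) / 5 = 560.6000
s̄ = (29 + 36 + 42 + 20 + 40) / 5 = 33.4000
LCL = X̄̄ − A₃·s̄ = 560.6000 − 1.427 × 33.4000 = 512.9382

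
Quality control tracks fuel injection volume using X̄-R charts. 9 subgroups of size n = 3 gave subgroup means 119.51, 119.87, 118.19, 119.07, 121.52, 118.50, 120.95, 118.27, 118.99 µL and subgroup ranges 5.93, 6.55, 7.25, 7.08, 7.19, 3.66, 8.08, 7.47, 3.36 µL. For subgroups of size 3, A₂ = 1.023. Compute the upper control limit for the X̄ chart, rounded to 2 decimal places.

X̄̄ = (119.51 + 119.87 + 118.19 + 119.07 + 121.52 + 118.50 + 120.95 + 118.27 + 118.99) / 9 = 1074.8700 / 9 = 119.4300
R̄ = (5.93 + 6.55 + 7.25 + 7.08 + 7.19 + 3.66 + 8.08 + 7.47 + 3.36) / 9 = 56.5700 / 9 = 6.2856
UCL = X̄̄ + A₂·R̄ = 119.4300 + 1.023 × 6.2856 = 125.8601

125.86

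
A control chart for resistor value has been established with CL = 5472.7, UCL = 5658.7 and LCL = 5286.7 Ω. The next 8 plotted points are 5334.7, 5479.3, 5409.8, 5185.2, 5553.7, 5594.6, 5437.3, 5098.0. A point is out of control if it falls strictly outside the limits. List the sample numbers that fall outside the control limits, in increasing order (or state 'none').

Compare each point to [5286.7, 5658.7]: sample 4 = 5185.2 < LCL; sample 8 = 5098.0 < LCL.

4, 8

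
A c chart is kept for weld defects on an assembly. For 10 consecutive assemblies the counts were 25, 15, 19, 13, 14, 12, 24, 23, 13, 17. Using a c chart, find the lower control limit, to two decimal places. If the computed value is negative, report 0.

c̄ = (25 + 15 + 19 + 13 + 14 + 12 + 24 + 23 + 13 + 17) / 10 = 175 / 10 = 17.5000
LCL = c̄ − 3√c̄ = 17.5000 − 3 × 4.1833 = 4.9501

4.95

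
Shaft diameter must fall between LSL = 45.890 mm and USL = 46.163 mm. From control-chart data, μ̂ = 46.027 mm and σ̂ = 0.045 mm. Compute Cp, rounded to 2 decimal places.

Cp = (USL − LSL) / (6σ̂) = (46.163 − 45.890) / (6 × 0.045) = 0.2730 / 0.2700 = 1.0111

1.01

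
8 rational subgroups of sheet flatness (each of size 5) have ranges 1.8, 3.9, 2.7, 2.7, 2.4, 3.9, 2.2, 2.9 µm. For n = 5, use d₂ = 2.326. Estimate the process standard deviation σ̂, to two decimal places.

1.21

R̄ = (1.8 + 3.9 + 2.7 + 2.7 + 2.4 + 3.9 + 2.2 + 2.9) / 8 = 2.8125
σ̂ = R̄ / d₂ = 2.8125 / 2.326 = 1.2092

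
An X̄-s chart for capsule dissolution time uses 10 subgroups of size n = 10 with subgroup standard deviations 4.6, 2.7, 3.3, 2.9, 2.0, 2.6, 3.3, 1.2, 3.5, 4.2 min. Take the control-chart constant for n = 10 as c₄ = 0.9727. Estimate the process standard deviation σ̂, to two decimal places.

s̄ = (4.6 + 2.7 + 3.3 + 2.9 + 2.0 + 2.6 + 3.3 + 1.2 + 3.5 + 4.2) / 10 = 3.0300
σ̂ = s̄ / c₄ = 3.0300 / 0.9727 = 3.1150

3.12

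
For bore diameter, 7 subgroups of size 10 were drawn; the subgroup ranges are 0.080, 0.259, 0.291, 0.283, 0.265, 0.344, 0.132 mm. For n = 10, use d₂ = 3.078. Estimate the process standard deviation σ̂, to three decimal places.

0.077

R̄ = (0.080 + 0.259 + 0.291 + 0.283 + 0.265 + 0.344 + 0.132) / 7 = 0.2363
σ̂ = R̄ / d₂ = 0.2363 / 3.078 = 0.0768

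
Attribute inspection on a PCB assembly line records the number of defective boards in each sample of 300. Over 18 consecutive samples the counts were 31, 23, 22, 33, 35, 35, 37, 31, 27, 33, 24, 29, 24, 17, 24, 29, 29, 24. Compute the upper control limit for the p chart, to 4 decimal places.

p̄ = Σdᵢ / (k·n) = 507 / (18 × 300) = 0.09389
UCL = p̄ + 3·√(p̄(1−p̄)/n) = 0.09389 + 3 × √(0.09389×0.90611/300) = 0.09389 + 3 × 0.01684 = 0.14441

0.1444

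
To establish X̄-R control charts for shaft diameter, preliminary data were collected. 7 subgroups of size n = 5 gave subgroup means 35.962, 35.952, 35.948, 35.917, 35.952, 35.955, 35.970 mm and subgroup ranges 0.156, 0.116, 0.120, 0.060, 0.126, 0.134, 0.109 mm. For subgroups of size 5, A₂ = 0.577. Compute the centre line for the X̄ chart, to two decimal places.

35.95

X̄̄ = (35.962 + 35.952 + 35.948 + 35.917 + 35.952 + 35.955 + 35.970) / 7 = 251.6560 / 7 = 35.9509
CL = X̄̄ = 35.9509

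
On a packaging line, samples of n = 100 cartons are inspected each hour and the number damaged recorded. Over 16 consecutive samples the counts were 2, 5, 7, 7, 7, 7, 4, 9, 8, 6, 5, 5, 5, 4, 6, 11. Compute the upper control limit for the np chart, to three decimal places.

13.319

p̄ = Σdᵢ / (k·n) = 98 / (16 × 100) = 0.06125
UCL = np̄ + 3·√(np̄(1−p̄)) = 6.1250 + 3 × √(6.1250×0.93875) = 6.1250 + 3 × 2.3979 = 13.3186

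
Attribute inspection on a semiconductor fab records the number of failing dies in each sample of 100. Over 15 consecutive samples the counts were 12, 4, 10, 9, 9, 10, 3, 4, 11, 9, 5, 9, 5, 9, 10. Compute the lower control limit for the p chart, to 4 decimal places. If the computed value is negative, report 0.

p̄ = Σdᵢ / (k·n) = 119 / (15 × 100) = 0.07933
LCL = p̄ − 3·√(p̄(1−p̄)/n) = 0.07933 − 3 × 0.02703 = -0.00174 → 0 (negative, so LCL = 0)

0.0000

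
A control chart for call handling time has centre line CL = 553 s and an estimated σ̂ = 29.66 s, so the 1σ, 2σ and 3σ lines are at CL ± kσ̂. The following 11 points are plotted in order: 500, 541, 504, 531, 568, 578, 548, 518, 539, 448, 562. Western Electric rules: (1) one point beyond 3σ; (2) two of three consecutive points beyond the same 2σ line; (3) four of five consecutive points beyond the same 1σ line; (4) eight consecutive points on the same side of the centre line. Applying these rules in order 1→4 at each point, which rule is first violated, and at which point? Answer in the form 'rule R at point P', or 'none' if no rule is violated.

rule 1 at point 10

Zone of each point (C = within 1σ̂, B = 1σ̂–2σ̂, A = 2σ̂–3σ̂, * = beyond 3σ̂; sign = side of CL): 1:-B, 2:-C, 3:-B, 4:-C, 5:+C, 6:+C, 7:-C, 8:-B, 9:-C, 10:-*, 11:+C
Rule 1 (one point beyond the 3σ limits) is satisfied at point 10.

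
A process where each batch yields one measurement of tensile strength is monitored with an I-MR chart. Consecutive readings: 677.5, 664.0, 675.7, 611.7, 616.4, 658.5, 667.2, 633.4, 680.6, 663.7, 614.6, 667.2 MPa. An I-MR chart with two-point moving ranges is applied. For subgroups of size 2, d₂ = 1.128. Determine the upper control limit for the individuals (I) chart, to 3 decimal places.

X̄ = (677.5 + 664.0 + 675.7 + 611.7 + 616.4 + 658.5 + 667.2 + 633.4 + 680.6 + 663.7 + 614.6 + 667.2) / 12 = 652.5417
Moving ranges: 13.5, 11.7, 64.0, 4.7, 42.1, 8.7, 33.8, 47.2, 16.9, 49.1, 52.6; M̄R̄ = 344.3000 / 11 = 31.3000
UCL = X̄ + 3·M̄R̄/d₂ = 652.5417 + 3 × 31.3000 / 1.128 = 735.7863

735.786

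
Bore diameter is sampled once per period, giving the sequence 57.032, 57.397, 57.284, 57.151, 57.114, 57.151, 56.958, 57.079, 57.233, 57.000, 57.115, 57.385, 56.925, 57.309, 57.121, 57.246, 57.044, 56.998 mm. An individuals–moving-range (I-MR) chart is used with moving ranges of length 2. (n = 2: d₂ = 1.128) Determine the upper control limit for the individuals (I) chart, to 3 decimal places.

57.638

X̄ = (57.032 + 57.397 + 57.284 + 57.151 + 57.114 + 57.151 + 56.958 + 57.079 + 57.233 + 57.000 + 57.115 + 57.385 + 56.925 + 57.309 + 57.121 + 57.246 + 57.044 + 56.998) / 18 = 57.1412
Moving ranges: 0.365, 0.113, 0.133, 0.037, 0.037, 0.193, 0.121, 0.154, 0.233, 0.115, 0.270, 0.460, 0.384, 0.188, 0.125, 0.202, 0.046; M̄R̄ = 3.1760 / 17 = 0.1868
UCL = X̄ + 3·M̄R̄/d₂ = 57.1412 + 3 × 0.1868 / 1.128 = 57.6381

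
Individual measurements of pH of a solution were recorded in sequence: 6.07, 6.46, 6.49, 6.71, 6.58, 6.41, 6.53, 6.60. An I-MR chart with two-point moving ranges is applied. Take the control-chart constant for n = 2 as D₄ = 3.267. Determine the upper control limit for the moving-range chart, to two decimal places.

Moving ranges: 0.39, 0.03, 0.22, 0.13, 0.17, 0.12, 0.07; M̄R̄ = 1.1300 / 7 = 0.1614
UCL_MR = D₄·M̄R̄ = 3.267 × 0.1614 = 0.5274

0.53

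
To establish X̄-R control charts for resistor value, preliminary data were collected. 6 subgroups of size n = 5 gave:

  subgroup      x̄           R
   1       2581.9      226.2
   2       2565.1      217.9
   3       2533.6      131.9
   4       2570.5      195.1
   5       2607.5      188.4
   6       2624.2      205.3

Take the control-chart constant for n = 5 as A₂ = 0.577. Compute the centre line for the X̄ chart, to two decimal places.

2580.47

X̄̄ = (2581.9 + 2565.1 + 2533.6 + 2570.5 + 2607.5 + 2624.2) / 6 = 15482.8000 / 6 = 2580.4667
CL = X̄̄ = 2580.4667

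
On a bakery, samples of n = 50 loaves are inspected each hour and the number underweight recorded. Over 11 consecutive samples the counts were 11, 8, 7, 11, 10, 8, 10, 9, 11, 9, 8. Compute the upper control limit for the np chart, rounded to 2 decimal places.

p̄ = Σdᵢ / (k·n) = 102 / (11 × 50) = 0.18545
UCL = np̄ + 3·√(np̄(1−p̄)) = 9.2727 + 3 × √(9.2727×0.81455) = 9.2727 + 3 × 2.7483 = 17.5176

17.52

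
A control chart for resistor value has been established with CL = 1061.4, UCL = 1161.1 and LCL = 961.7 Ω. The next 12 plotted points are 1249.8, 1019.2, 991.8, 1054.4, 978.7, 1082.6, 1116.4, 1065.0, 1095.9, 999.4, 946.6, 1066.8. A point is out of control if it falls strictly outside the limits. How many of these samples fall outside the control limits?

Compare each point to [961.7, 1161.1]: sample 1 = 1249.8 > UCL; sample 11 = 946.6 < LCL.

2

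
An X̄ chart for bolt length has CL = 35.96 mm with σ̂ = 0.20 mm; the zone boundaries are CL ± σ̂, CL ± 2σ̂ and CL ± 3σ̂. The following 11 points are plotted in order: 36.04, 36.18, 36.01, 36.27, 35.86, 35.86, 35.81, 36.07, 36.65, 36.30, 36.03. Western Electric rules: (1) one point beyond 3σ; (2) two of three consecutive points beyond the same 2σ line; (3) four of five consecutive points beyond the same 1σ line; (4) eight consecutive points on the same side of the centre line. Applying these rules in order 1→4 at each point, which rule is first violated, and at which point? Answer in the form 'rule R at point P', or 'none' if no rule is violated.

Zone of each point (C = within 1σ̂, B = 1σ̂–2σ̂, A = 2σ̂–3σ̂, * = beyond 3σ̂; sign = side of CL): 1:+C, 2:+B, 3:+C, 4:+B, 5:-C, 6:-C, 7:-C, 8:+C, 9:+*, 10:+B, 11:+C
Rule 1 (one point beyond the 3σ limits) is satisfied at point 9.

rule 1 at point 9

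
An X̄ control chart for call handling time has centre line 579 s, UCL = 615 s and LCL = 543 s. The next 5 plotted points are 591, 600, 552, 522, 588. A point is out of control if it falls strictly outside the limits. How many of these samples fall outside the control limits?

Compare each point to [543, 615]: sample 4 = 522 < LCL.

1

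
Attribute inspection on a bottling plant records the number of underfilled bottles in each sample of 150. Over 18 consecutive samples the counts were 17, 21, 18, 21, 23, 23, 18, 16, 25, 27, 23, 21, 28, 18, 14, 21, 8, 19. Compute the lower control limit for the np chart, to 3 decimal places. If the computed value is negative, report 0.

p̄ = Σdᵢ / (k·n) = 361 / (18 × 150) = 0.13370
LCL = np̄ − 3·√(np̄(1−p̄)) = 20.0556 − 3 × 4.1682 = 7.5509

7.551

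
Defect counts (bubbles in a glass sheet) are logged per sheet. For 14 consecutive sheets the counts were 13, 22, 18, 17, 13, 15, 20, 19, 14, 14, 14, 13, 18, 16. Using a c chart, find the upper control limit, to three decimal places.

28.196

c̄ = (13 + 22 + 18 + 17 + 13 + 15 + 20 + 19 + 14 + 14 + 14 + 13 + 18 + 16) / 14 = 226 / 14 = 16.1429
UCL = c̄ + 3√c̄ = 16.1429 + 3 × √16.1429 = 16.1429 + 3 × 4.0178 = 28.1963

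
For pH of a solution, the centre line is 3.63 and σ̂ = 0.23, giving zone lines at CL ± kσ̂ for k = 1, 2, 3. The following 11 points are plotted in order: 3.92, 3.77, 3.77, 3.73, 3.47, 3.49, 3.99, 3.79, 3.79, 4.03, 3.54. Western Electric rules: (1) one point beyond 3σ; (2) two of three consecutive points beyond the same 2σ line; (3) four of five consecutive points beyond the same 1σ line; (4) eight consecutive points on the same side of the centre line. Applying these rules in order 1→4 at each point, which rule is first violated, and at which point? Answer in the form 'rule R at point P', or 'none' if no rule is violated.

none

Zone of each point (C = within 1σ̂, B = 1σ̂–2σ̂, A = 2σ̂–3σ̂, * = beyond 3σ̂; sign = side of CL): 1:+B, 2:+C, 3:+C, 4:+C, 5:-C, 6:-C, 7:+B, 8:+C, 9:+C, 10:+B, 11:-C
No rule fires across all 11 points.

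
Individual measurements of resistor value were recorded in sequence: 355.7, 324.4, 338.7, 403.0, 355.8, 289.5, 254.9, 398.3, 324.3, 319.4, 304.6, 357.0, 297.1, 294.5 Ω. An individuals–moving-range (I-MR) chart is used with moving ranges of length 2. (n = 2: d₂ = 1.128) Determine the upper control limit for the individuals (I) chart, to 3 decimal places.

X̄ = (355.7 + 324.4 + 338.7 + 403.0 + 355.8 + 289.5 + 254.9 + 398.3 + 324.3 + 319.4 + 304.6 + 357.0 + 297.1 + 294.5) / 14 = 329.8000
Moving ranges: 31.3, 14.3, 64.3, 47.2, 66.3, 34.6, 143.4, 74.0, 4.9, 14.8, 52.4, 59.9, 2.6; M̄R̄ = 610.0000 / 13 = 46.9231
UCL = X̄ + 3·M̄R̄/d₂ = 329.8000 + 3 × 46.9231 / 1.128 = 454.5954

454.595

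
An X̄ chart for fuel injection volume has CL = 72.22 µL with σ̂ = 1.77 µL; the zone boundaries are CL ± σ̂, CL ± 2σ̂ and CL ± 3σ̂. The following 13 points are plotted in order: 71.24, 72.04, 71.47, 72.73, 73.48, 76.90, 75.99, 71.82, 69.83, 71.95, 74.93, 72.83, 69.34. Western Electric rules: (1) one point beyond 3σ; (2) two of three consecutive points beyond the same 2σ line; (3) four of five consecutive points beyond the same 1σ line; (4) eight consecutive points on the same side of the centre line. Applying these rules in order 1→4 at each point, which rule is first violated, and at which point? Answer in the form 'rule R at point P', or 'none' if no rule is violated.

Zone of each point (C = within 1σ̂, B = 1σ̂–2σ̂, A = 2σ̂–3σ̂, * = beyond 3σ̂; sign = side of CL): 1:-C, 2:-C, 3:-C, 4:+C, 5:+C, 6:+A, 7:+A, 8:-C, 9:-B, 10:-C, 11:+B, 12:+C, 13:-B
Rule 2 (two of three consecutive points beyond the same 2σ limit) is satisfied at point 7.

rule 2 at point 7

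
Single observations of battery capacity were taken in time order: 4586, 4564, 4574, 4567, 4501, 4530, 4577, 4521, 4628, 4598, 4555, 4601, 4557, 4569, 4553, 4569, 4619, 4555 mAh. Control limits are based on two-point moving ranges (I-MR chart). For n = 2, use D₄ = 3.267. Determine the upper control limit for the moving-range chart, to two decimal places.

127.80

Moving ranges: 22, 10, 7, 66, 29, 47, 56, 107, 30, 43, 46, 44, 12, 16, 16, 50, 64; M̄R̄ = 665.0000 / 17 = 39.1176
UCL_MR = D₄·M̄R̄ = 3.267 × 39.1176 = 127.7974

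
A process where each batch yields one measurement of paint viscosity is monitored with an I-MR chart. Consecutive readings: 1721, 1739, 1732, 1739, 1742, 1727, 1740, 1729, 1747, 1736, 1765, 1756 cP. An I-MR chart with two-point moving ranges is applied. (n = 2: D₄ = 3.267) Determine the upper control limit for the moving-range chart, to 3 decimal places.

41.877

Moving ranges: 18, 7, 7, 3, 15, 13, 11, 18, 11, 29, 9; M̄R̄ = 141.0000 / 11 = 12.8182
UCL_MR = D₄·M̄R̄ = 3.267 × 12.8182 = 41.8770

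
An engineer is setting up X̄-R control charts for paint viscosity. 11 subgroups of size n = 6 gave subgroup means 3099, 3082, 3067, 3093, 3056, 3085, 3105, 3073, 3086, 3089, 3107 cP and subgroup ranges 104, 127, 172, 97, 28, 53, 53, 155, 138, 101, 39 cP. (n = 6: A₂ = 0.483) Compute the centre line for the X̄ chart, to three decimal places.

X̄̄ = (3099 + 3082 + 3067 + 3093 + 3056 + 3085 + 3105 + 3073 + 3086 + 3089 + 3107) / 11 = 33942.0000 / 11 = 3085.6364
CL = X̄̄ = 3085.6364

3085.636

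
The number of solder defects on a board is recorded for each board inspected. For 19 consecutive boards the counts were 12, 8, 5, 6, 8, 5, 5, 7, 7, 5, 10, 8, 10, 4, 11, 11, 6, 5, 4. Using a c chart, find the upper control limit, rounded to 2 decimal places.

c̄ = (12 + 8 + 5 + 6 + 8 + 5 + 5 + 7 + 7 + 5 + 10 + 8 + 10 + 4 + 11 + 11 + 6 + 5 + 4) / 19 = 137 / 19 = 7.2105
UCL = c̄ + 3√c̄ = 7.2105 + 3 × √7.2105 = 7.2105 + 3 × 2.6852 = 15.2663

15.27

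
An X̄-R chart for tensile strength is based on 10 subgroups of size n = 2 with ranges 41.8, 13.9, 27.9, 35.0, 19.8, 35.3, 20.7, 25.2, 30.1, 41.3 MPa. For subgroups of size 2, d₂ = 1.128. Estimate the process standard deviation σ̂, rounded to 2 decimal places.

R̄ = (41.8 + 13.9 + 27.9 + 35.0 + 19.8 + 35.3 + 20.7 + 25.2 + 30.1 + 41.3) / 10 = 29.1000
σ̂ = R̄ / d₂ = 29.1000 / 1.128 = 25.7979

25.80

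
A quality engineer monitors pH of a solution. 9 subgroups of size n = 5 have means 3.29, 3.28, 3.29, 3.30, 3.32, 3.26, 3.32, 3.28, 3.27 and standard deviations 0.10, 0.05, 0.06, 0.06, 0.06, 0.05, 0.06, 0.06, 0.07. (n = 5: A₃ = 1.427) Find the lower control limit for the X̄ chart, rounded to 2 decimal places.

X̄̄ = (3.29 + 3.28 + 3.29 + 3.30 + 3.32 + 3.26 + 3.32 + 3.28 + 3.27) / 9 = 3.2900
s̄ = (0.10 + 0.05 + 0.06 + 0.06 + 0.06 + 0.05 + 0.06 + 0.06 + 0.07) / 9 = 0.0633
LCL = X̄̄ − A₃·s̄ = 3.2900 − 1.427 × 0.0633 = 3.1996

3.20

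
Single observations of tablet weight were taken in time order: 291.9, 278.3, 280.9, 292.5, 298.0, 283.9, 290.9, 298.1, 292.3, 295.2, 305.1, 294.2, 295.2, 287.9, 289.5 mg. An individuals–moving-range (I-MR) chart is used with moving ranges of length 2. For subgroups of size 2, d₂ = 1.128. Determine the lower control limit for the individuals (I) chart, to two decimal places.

272.41

X̄ = (291.9 + 278.3 + 280.9 + 292.5 + 298.0 + 283.9 + 290.9 + 298.1 + 292.3 + 295.2 + 305.1 + 294.2 + 295.2 + 287.9 + 289.5) / 15 = 291.5933
Moving ranges: 13.6, 2.6, 11.6, 5.5, 14.1, 7.0, 7.2, 5.8, 2.9, 9.9, 10.9, 1.0, 7.3, 1.6; M̄R̄ = 101.0000 / 14 = 7.2143
LCL = X̄ − 3·M̄R̄/d₂ = 291.5933 − 3 × 7.2143 / 1.128 = 272.4064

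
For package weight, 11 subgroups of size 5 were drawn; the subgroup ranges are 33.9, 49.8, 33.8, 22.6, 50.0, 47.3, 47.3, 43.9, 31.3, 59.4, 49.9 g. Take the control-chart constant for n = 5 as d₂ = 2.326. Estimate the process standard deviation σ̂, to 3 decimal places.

18.338

R̄ = (33.9 + 49.8 + 33.8 + 22.6 + 50.0 + 47.3 + 47.3 + 43.9 + 31.3 + 59.4 + 49.9) / 11 = 42.6545
σ̂ = R̄ / d₂ = 42.6545 / 2.326 = 18.3382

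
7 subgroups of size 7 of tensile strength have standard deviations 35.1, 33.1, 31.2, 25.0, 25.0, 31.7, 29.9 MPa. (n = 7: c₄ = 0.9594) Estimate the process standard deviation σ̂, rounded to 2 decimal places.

31.42

s̄ = (35.1 + 33.1 + 31.2 + 25.0 + 25.0 + 31.7 + 29.9) / 7 = 30.1429
σ̂ = s̄ / c₄ = 30.1429 / 0.9594 = 31.4184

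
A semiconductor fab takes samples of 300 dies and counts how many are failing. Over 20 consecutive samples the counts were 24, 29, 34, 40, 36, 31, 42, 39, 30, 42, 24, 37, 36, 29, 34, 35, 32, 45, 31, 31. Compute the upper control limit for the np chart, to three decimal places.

p̄ = Σdᵢ / (k·n) = 681 / (20 × 300) = 0.11350
UCL = np̄ + 3·√(np̄(1−p̄)) = 34.0500 + 3 × √(34.0500×0.88650) = 34.0500 + 3 × 5.4941 = 50.5324

50.532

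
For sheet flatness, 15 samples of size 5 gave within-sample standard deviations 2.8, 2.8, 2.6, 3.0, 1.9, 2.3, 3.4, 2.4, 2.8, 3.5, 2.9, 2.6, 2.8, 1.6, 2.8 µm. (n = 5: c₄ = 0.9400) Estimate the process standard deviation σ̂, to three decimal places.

s̄ = (2.8 + 2.8 + 2.6 + 3.0 + 1.9 + 2.3 + 3.4 + 2.4 + 2.8 + 3.5 + 2.9 + 2.6 + 2.8 + 1.6 + 2.8) / 15 = 2.6800
σ̂ = s̄ / c₄ = 2.6800 / 0.9400 = 2.8511

2.851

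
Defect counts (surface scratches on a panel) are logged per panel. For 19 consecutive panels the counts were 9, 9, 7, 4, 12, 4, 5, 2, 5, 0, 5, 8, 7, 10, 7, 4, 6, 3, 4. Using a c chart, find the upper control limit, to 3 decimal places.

c̄ = (9 + 9 + 7 + 4 + 12 + 4 + 5 + 2 + 5 + 0 + 5 + 8 + 7 + 10 + 7 + 4 + 6 + 3 + 4) / 19 = 111 / 19 = 5.8421
UCL = c̄ + 3√c̄ = 5.8421 + 3 × √5.8421 = 5.8421 + 3 × 2.4170 = 13.0932

13.093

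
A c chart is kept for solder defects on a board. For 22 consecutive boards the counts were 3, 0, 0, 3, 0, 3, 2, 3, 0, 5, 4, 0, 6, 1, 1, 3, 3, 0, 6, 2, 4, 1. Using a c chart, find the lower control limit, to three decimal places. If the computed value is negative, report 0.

c̄ = (3 + 0 + 0 + 3 + 0 + 3 + 2 + 3 + 0 + 5 + 4 + 0 + 6 + 1 + 1 + 3 + 3 + 0 + 6 + 2 + 4 + 1) / 22 = 50 / 22 = 2.2727
LCL = c̄ − 3√c̄ = 2.2727 − 3 × 1.5076 = -2.2499 → 0 (cannot be negative)

0.000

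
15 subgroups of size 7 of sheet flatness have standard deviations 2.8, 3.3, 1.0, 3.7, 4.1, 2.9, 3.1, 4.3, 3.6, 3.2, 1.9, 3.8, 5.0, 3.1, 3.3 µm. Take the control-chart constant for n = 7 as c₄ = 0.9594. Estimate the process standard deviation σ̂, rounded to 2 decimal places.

s̄ = (2.8 + 3.3 + 1.0 + 3.7 + 4.1 + 2.9 + 3.1 + 4.3 + 3.6 + 3.2 + 1.9 + 3.8 + 5.0 + 3.1 + 3.3) / 15 = 3.2733
σ̂ = s̄ / c₄ = 3.2733 / 0.9594 = 3.4119

3.41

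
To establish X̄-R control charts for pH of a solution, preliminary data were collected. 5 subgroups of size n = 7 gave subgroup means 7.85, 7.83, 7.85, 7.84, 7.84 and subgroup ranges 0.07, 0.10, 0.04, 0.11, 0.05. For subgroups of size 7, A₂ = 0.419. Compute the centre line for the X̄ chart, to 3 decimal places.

7.842

X̄̄ = (7.85 + 7.83 + 7.85 + 7.84 + 7.84) / 5 = 39.2100 / 5 = 7.8420
CL = X̄̄ = 7.8420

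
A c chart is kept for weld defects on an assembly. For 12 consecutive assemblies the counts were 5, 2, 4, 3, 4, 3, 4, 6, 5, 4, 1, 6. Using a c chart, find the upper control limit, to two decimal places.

c̄ = (5 + 2 + 4 + 3 + 4 + 3 + 4 + 6 + 5 + 4 + 1 + 6) / 12 = 47 / 12 = 3.9167
UCL = c̄ + 3√c̄ = 3.9167 + 3 × √3.9167 = 3.9167 + 3 × 1.9791 = 9.8538

9.85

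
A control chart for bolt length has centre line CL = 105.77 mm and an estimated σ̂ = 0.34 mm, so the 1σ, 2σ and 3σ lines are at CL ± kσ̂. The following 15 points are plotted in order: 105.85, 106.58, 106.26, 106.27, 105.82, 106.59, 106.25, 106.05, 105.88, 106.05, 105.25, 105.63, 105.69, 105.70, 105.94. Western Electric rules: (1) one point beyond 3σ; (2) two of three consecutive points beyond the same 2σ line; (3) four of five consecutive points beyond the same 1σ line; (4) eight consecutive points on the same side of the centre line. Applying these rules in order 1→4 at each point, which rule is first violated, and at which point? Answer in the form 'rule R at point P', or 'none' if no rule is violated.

Zone of each point (C = within 1σ̂, B = 1σ̂–2σ̂, A = 2σ̂–3σ̂, * = beyond 3σ̂; sign = side of CL): 1:+C, 2:+A, 3:+B, 4:+B, 5:+C, 6:+A, 7:+B, 8:+C, 9:+C, 10:+C, 11:-B, 12:-C, 13:-C, 14:-C, 15:+C
Rule 3 (four of five consecutive points beyond the same 1σ limit) is satisfied at point 6.

rule 3 at point 6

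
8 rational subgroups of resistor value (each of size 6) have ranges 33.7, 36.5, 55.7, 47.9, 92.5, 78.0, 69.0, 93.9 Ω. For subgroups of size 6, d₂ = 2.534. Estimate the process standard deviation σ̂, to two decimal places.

25.02

R̄ = (33.7 + 36.5 + 55.7 + 47.9 + 92.5 + 78.0 + 69.0 + 93.9) / 8 = 63.4000
σ̂ = R̄ / d₂ = 63.4000 / 2.534 = 25.0197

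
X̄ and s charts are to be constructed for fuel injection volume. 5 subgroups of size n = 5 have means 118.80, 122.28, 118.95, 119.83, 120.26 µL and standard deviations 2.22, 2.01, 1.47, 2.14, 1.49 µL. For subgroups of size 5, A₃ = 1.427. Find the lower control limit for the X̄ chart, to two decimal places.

117.36

X̄̄ = (118.80 + 122.28 + 118.95 + 119.83 + 120.26) / 5 = 120.0240
s̄ = (2.22 + 2.01 + 1.47 + 2.14 + 1.49) / 5 = 1.8660
LCL = X̄̄ − A₃·s̄ = 120.0240 − 1.427 × 1.8660 = 117.3612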